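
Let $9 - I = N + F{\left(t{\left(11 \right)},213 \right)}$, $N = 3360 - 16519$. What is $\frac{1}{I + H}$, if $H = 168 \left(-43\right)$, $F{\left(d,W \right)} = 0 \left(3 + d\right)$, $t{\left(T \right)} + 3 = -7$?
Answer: $\frac{1}{5944} \approx 0.00016824$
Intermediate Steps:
$t{\left(T \right)} = -10$ ($t{\left(T \right)} = -3 - 7 = -10$)
$F{\left(d,W \right)} = 0$
$N = -13159$ ($N = 3360 - 16519 = -13159$)
$H = -7224$
$I = 13168$ ($I = 9 - \left(-13159 + 0\right) = 9 - -13159 = 9 + 13159 = 13168$)
$\frac{1}{I + H} = \frac{1}{13168 - 7224} = \frac{1}{5944}$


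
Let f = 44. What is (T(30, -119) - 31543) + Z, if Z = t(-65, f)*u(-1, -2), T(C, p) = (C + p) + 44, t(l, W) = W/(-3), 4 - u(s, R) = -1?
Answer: -94984/3 ≈ -31661.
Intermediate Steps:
u(s, R) = 5 (u(s, R) = 4 - 1*(-1) = 4 + 1 = 5)
t(l, W) = -W/3 (t(l, W) = W*(-1/3) = -W/3)
T(C, p) = 44 + C + p
Z = -220/3 (Z = -1/3*44*5 = -44/3*5 = -220/3 ≈ -73.333)
(T(30, -119) - 31543) + Z = ((44 + 30 - 119) - 31543) - 220/3 = (-45 - 31543) - 220/3 = -31588 - 220/3 = -94984/3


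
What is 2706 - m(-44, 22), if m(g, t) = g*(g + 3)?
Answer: 902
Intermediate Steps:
m(g, t) = g*(3 + g)
2706 - m(-44, 22) = 2706 - (-44)*(3 - 44) = 2706 - (-44)*(-41) = 2706 - 1*1804 = 2706 - 1804 = 902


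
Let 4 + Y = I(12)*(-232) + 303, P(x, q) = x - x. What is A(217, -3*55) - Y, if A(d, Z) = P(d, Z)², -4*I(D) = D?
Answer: -995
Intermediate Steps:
I(D) = -D/4
P(x, q) = 0
A(d, Z) = 0 (A(d, Z) = 0² = 0)
Y = 995 (Y = -4 + (-¼*12*(-232) + 303) = -4 + (-3*(-232) + 303) = -4 + (696 + 303) = -4 + 999 = 995)
A(217, -3*55) - Y = 0 - 1*995 = 0 - 995 = -995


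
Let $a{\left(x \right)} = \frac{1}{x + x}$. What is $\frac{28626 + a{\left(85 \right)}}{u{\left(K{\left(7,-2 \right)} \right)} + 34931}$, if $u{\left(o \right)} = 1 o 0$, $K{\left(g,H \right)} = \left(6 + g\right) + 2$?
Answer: $\frac{4866421}{5938270} \approx 0.8195$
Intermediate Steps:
$K{\left(g,H \right)} = 8 + g$
$a{\left(x \right)} = \frac{1}{2 x}$
$u{\left(o \right)} = 0$ ($u{\left(o \right)} = o 0 = 0$)
$\frac{28626 + a{\left(85 \right)}}{u{\left(K{\left(7,-2 \right)} \right)} + 34931} = \frac{28626 + \frac{1}{2 \cdot 85}}{0 + 34931} = \frac{28626 + \frac{1}{2} \cdot \frac{1}{85}}{34931} = \left(28626 + \frac{1}{170}\right) \frac{1}{34931} = \frac{4866421}{170} \cdot \frac{1}{34931} = \frac{4866421}{5938270}$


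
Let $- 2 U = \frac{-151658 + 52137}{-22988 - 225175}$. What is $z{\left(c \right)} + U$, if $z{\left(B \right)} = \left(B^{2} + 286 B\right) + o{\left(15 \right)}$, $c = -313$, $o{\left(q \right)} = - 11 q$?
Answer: $\frac{4112457715}{496326} \approx 8285.8$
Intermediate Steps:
$U = - \frac{99521}{496326}$ ($U = - \frac{\left(-151658 + 52137\right) \frac{1}{-22988 - 225175}}{2} = - \frac{\left(-99521\right) \frac{1}{-248163}}{2} = - \frac{\left(-99521\right) \left(- \frac{1}{248163}\right)}{2} = \left(- \frac{1}{2}\right) \frac{99521}{248163} = - \frac{99521}{496326} \approx -0.20052$)
$z{\left(B \right)} = -165 + B^{2} + 286 B$ ($z{\left(B \right)} = \left(B^{2} + 286 B\right) - 165 = -165 + B^{2} + 286 B$)
$z{\left(c \right)} + U = \left(-165 + \left(-313\right)^{2} + 286 \left(-313\right)\right) - \frac{99521}{496326} = \left(-165 + 97969 - 89518\right) - \frac{99521}{496326} = 8286 - \frac{99521}{496326} = \frac{4112457715}{496326}$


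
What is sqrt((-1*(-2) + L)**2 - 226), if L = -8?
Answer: I*sqrt(190) ≈ 13.784*I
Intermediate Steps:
sqrt((-1*(-2) + L)**2 - 226) = sqrt((-1*(-2) - 8)**2 - 226) = sqrt((2 - 8)**2 - 226) = sqrt((-6)**2 - 226) = sqrt(36 - 226) = sqrt(-190) = I*sqrt(190)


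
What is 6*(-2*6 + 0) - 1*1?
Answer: -73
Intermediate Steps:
6*(-2*6 + 0) - 1*1 = 6*(-12 + 0) - 1 = 6*(-12) - 1 = -72 - 1 = -73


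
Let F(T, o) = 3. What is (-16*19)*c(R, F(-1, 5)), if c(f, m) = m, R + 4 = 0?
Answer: -912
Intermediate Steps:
R = -4 (R = -4 + 0 = -4)
(-16*19)*c(R, F(-1, 5)) = -16*19*3 = -304*3 = -912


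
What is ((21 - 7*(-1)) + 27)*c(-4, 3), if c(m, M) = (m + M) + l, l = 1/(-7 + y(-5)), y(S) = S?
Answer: -715/12 ≈ -59.583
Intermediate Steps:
l = -1/12 (l = 1/(-7 - 5) = 1/(-12) = -1/12 ≈ -0.083333)
c(m, M) = -1/12 + M + m (c(m, M) = (m + M) - 1/12 = (M + m) - 1/12 = -1/12 + M + m)
((21 - 7*(-1)) + 27)*c(-4, 3) = ((21 - 7*(-1)) + 27)*(-1/12 + 3 - 4) = ((21 + 7) + 27)*(-13/12) = (28 + 27)*(-13/12) = 55*(-13/12) = -715/12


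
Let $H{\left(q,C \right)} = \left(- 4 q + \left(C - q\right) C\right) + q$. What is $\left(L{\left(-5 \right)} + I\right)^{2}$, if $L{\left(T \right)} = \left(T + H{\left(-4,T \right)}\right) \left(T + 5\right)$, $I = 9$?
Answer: $81$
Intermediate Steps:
$H{\left(q,C \right)} = - 3 q + C \left(C - q\right)$ ($H{\left(q,C \right)} = \left(- 4 q + C \left(C - q\right)\right) + q = - 3 q + C \left(C - q\right)$)
$L{\left(T \right)} = \left(5 + T\right) \left(12 + T^{2} + 5 T\right)$ ($L{\left(T \right)} = \left(T - \left(-12 - T^{2} + T \left(-4\right)\right)\right) \left(T + 5\right) = \left(T + \left(T^{2} + 12 + 4 T\right)\right) \left(5 + T\right) = \left(T + \left(12 + T^{2} + 4 T\right)\right) \left(5 + T\right) = \left(12 + T^{2} + 5 T\right) \left(5 + T\right) = \left(5 + T\right) \left(12 + T^{2} + 5 T\right)$)
$\left(L{\left(-5 \right)} + I\right)^{2} = \left(\left(60 + \left(-5\right)^{3} + 10 \left(-5\right)^{2} + 37 \left(-5\right)\right) + 9\right)^{2} = \left(\left(60 - 125 + 10 \cdot 25 - 185\right) + 9\right)^{2} = \left(\left(60 - 125 + 250 - 185\right) + 9\right)^{2} = \left(0 + 9\right)^{2} = 9^{2} = 81$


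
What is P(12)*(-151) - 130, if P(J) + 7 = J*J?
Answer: -20817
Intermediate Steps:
P(J) = -7 + J**2 (P(J) = -7 + J*J = -7 + J**2)
P(12)*(-151) - 130 = (-7 + 12**2)*(-151) - 130 = (-7 + 144)*(-151) - 130 = 137*(-151) - 130 = -20687 - 130 = -20817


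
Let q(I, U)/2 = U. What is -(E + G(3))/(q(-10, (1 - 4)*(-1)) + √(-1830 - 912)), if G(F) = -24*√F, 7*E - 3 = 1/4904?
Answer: -14713/15893864 + 24*√3/463 - 12*I*√914/463 + 14713*I*√2742/95363184 ≈ 0.088857 - 0.77548*I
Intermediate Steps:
E = 14713/34328 (E = 3/7 + (⅐)/4904 = 3/7 + (⅐)*(1/4904) = 3/7 + 1/34328 = 14713/34328 ≈ 0.42860)
q(I, U) = 2*U
-(E + G(3))/(q(-10, (1 - 4)*(-1)) + √(-1830 - 912)) = -(14713/34328 - 24*√3)/(2*((1 - 4)*(-1)) + √(-1830 - 912)) = -(14713/34328 - 24*√3)/(2*(-3*(-1)) + √(-2742)) = -(14713/34328 - 24*√3)/(2*3 + I*√2742) = -(14713/34328 - 24*√3)/(6 + I*√2742)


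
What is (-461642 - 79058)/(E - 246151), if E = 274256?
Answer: -108140/5621 ≈ -19.239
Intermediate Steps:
(-461642 - 79058)/(E - 246151) = (-461642 - 79058)/(274256 - 246151) = -540700/28105 = -540700*1/28105 = -108140/5621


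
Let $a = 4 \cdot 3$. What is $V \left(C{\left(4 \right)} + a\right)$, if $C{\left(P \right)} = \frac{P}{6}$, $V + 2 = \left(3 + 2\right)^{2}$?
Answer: $\frac{874}{3} \approx 291.33$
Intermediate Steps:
$V = 23$ ($V = -2 + \left(3 + 2\right)^{2} = -2 + 5^{2} = -2 + 25 = 23$)
$C{\left(P \right)} = \frac{P}{6}$ ($C{\left(P \right)} = P \frac{1}{6} = \frac{P}{6}$)
$a = 12$
$V \left(C{\left(4 \right)} + a\right) = 23 \left(\frac{1}{6} \cdot 4 + 12\right) = 23 \left(\frac{2}{3} + 12\right) = 23 \cdot \frac{38}{3} = \frac{874}{3}$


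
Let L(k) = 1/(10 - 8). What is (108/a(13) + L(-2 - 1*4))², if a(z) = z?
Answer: 52441/676 ≈ 77.575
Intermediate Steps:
L(k) = ½ (L(k) = 1/2 = ½)
(108/a(13) + L(-2 - 1*4))² = (108/13 + ½)² = (229/26)² = 52441/676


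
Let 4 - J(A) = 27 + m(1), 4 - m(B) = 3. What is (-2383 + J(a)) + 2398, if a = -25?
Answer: -9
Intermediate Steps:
m(B) = 1 (m(B) = 4 - 1*3 = 4 - 3 = 1)
J(A) = -24 (J(A) = 4 - (27 + 1) = 4 - 1*28 = 4 - 28 = -24)
(-2383 + J(a)) + 2398 = (-2383 - 24) + 2398 = -2407 + 2398 = -9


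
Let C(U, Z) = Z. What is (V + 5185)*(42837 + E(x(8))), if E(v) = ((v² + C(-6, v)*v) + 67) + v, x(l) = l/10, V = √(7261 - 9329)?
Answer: 1112340124/5 + 2145304*I*√517/25 ≈ 2.2247e+8 + 1.9512e+6*I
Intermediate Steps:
V = 2*I*√517 (V = √(-2068) = 2*I*√517 ≈ 45.475*I)
x(l) = l/10 (x(l) = l*(⅒) = l/10)
E(v) = 67 + v + 2*v² (E(v) = ((v² + v*v) + 67) + v = ((v² + v²) + 67) + v = (2*v² + 67) + v = (67 + 2*v²) + v = 67 + v + 2*v²)
(V + 5185)*(42837 + E(x(8))) = (2*I*√517 + 5185)*(42837 + (67 + (⅒)*8 + 2*((⅒)*8)²)) = (5185 + 2*I*√517)*(42837 + (67 + ⅘ + 2*(⅘)²)) = (5185 + 2*I*√517)*(42837 + (67 + ⅘ + 2*(16/25))) = (5185 + 2*I*√517)*(42837 + (67 + ⅘ + 32/25)) = (5185 + 2*I*√517)*(42837 + 1727/25) = (5185 + 2*I*√517)*(1072652/25) = 1112340124/5 + 2145304*I*√517/25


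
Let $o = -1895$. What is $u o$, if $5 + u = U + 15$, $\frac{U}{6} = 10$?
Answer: $-132650$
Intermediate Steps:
$U = 60$ ($U = 6 \cdot 10 = 60$)
$u = 70$ ($u = -5 + \left(60 + 15\right) = -5 + 75 = 70$)
$u o = 70 \left(-1895\right) = -132650$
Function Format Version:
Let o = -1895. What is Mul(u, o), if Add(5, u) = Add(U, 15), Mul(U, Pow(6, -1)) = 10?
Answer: -132650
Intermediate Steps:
U = 60 (U = Mul(6, 10) = 60)
u = 70 (u = Add(-5, Add(60, 15)) = Add(-5, 75) = 70)
Mul(u, o) = Mul(70, -1895) = -132650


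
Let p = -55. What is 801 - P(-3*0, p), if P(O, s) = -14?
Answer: 815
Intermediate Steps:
801 - P(-3*0, p) = 801 - 1*(-14) = 801 + 14 = 815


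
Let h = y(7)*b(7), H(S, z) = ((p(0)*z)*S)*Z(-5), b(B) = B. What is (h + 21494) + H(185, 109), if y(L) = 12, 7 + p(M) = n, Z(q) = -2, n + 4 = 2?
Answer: 384548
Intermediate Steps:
n = -2 (n = -4 + 2 = -2)
p(M) = -9 (p(M) = -7 - 2 = -9)
H(S, z) = 18*S*z (H(S, z) = ((-9*z)*S)*(-2) = -9*S*z*(-2) = 18*S*z)
h = 84 (h = 12*7 = 84)
(h + 21494) + H(185, 109) = (84 + 21494) + 18*185*109 = 21578 + 362970 = 384548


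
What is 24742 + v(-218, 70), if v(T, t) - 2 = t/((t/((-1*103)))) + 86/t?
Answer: 862478/35 ≈ 24642.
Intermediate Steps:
v(T, t) = -101 + 86/t (v(T, t) = 2 + (t/((t/((-1*103)))) + 86/t) = 2 + (t/((t/(-103))) + 86/t) = 2 + (t/((t*(-1/103))) + 86/t) = 2 + (t/((-t/103)) + 86/t) = 2 + (t*(-103/t) + 86/t) = 2 + (-103 + 86/t) = -101 + 86/t)
24742 + v(-218, 70) = 24742 + (-101 + 86/70) = 24742 + (-101 + 86*(1/70)) = 24742 + (-101 + 43/35) = 24742 - 3492/35 = 862478/35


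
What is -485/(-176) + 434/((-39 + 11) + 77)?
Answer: 14307/1232 ≈ 11.613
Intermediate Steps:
-485/(-176) + 434/((-39 + 11) + 77) = -485*(-1/176) + 434/(-28 + 77) = 485/176 + 434/49 = 485/176 + 434*(1/49) = 485/176 + 62/7 = 14307/1232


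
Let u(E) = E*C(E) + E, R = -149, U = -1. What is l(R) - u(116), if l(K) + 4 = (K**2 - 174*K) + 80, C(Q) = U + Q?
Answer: 34747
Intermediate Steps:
C(Q) = -1 + Q
l(K) = 76 + K**2 - 174*K (l(K) = -4 + ((K**2 - 174*K) + 80) = -4 + (80 + K**2 - 174*K) = 76 + K**2 - 174*K)
u(E) = E + E*(-1 + E) (u(E) = E*(-1 + E) + E = E + E*(-1 + E))
l(R) - u(116) = (76 + (-149)**2 - 174*(-149)) - 1*116**2 = (76 + 22201 + 25926) - 1*13456 = 48203 - 13456 = 34747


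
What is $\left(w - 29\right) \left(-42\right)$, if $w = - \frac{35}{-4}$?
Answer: $\frac{1701}{2} \approx 850.5$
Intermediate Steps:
$w = \frac{35}{4}$ ($w = \left(-35\right) \left(- \frac{1}{4}\right) = \frac{35}{4} \approx 8.75$)
$\left(w - 29\right) \left(-42\right) = \left(\frac{35}{4} - 29\right) \left(-42\right) = \left(- \frac{81}{4}\right) \left(-42\right) = \frac{1701}{2}$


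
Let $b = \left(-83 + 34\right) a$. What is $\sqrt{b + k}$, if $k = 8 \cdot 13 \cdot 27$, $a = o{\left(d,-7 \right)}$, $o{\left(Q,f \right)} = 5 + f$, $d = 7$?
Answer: $\sqrt{2906} \approx 53.907$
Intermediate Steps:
$a = -2$ ($a = 5 - 7 = -2$)
$k = 2808$ ($k = 104 \cdot 27 = 2808$)
$b = 98$ ($b = \left(-83 + 34\right) \left(-2\right) = \left(-49\right) \left(-2\right) = 98$)
$\sqrt{b + k} = \sqrt{98 + 2808} = \sqrt{2906}$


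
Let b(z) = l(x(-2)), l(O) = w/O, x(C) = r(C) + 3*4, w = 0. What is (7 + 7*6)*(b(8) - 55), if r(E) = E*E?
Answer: -2695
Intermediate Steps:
r(E) = E²
x(C) = 12 + C² (x(C) = C² + 3*4 = C² + 12 = 12 + C²)
l(O) = 0 (l(O) = 0/O = 0)
b(z) = 0
(7 + 7*6)*(b(8) - 55) = (7 + 7*6)*(0 - 55) = (7 + 42)*(-55) = 49*(-55) = -2695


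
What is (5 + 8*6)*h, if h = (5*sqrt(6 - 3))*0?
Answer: 0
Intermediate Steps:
h = 0 (h = (5*sqrt(3))*0 = 0)
(5 + 8*6)*h = (5 + 8*6)*0 = (5 + 48)*0 = 53*0 = 0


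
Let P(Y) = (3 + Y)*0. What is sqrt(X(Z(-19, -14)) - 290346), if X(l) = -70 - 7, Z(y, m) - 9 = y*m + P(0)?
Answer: 7*I*sqrt(5927) ≈ 538.91*I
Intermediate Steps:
P(Y) = 0
Z(y, m) = 9 + m*y (Z(y, m) = 9 + (y*m + 0) = 9 + (m*y + 0) = 9 + m*y)
X(l) = -77
sqrt(X(Z(-19, -14)) - 290346) = sqrt(-77 - 290346) = sqrt(-290423) = 7*I*sqrt(5927)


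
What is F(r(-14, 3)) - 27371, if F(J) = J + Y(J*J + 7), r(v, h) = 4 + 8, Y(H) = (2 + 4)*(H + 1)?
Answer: -26447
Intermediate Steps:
Y(H) = 6 + 6*H (Y(H) = 6*(1 + H) = 6 + 6*H)
r(v, h) = 12
F(J) = 48 + J + 6*J**2 (F(J) = J + (6 + 6*(J*J + 7)) = J + (6 + 6*(J**2 + 7)) = J + (6 + 6*(7 + J**2)) = J + (6 + (42 + 6*J**2)) = J + (48 + 6*J**2) = 48 + J + 6*J**2)
F(r(-14, 3)) - 27371 = (48 + 12 + 6*12**2) - 27371 = (48 + 12 + 6*144) - 27371 = (48 + 12 + 864) - 27371 = 924 - 27371 = -26447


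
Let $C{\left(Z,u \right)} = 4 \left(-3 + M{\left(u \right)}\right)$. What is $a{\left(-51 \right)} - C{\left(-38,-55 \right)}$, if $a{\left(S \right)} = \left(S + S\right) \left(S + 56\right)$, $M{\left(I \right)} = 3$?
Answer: $-510$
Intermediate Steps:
$a{\left(S \right)} = 2 S \left(56 + S\right)$
$C{\left(Z,u \right)} = 0$ ($C{\left(Z,u \right)} = 4 \left(-3 + 3\right) = 4 \cdot 0 = 0$)
$a{\left(-51 \right)} - C{\left(-38,-55 \right)} = 2 \left(-51\right) \left(56 - 51\right) - 0 = 2 \left(-51\right) 5 + 0 = -510 + 0 = -510$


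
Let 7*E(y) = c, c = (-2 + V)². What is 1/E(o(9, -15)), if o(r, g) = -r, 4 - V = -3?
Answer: 7/25 ≈ 0.28000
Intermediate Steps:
V = 7 (V = 4 - 1*(-3) = 4 + 3 = 7)
c = 25 (c = (-2 + 7)² = 5² = 25)
E(y) = 25/7 (E(y) = (⅐)*25 = 25/7)
1/E(o(9, -15)) = 1/(25/7) = 7/25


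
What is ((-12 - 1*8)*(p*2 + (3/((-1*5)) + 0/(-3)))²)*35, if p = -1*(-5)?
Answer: -61852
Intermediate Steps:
p = 5
((-12 - 1*8)*(p*2 + (3/((-1*5)) + 0/(-3)))²)*35 = ((-12 - 1*8)*(5*2 + (3/((-1*5)) + 0/(-3)))²)*35 = ((-12 - 8)*(10 + (3/(-5) + 0*(-⅓)))²)*35 = -20*(10 + (3*(-⅕) + 0))²*35 = -20*(10 + (-⅗ + 0))²*35 = -20*(10 - ⅗)²*35 = -20*(47/5)²*35 = -20*2209/25*35 = -8836/5*35 = -61852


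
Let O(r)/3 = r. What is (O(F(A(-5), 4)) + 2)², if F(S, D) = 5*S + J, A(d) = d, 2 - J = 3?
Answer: 5776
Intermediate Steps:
J = -1 (J = 2 - 1*3 = 2 - 3 = -1)
F(S, D) = -1 + 5*S (F(S, D) = 5*S - 1 = -1 + 5*S)
O(r) = 3*r
(O(F(A(-5), 4)) + 2)² = (3*(-1 + 5*(-5)) + 2)² = (3*(-1 - 25) + 2)² = (3*(-26) + 2)² = (-78 + 2)² = (-76)² = 5776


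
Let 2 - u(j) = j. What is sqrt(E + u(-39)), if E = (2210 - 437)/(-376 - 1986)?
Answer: sqrt(224552978)/2362 ≈ 6.3442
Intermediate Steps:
u(j) = 2 - j
E = -1773/2362 (E = 1773/(-2362) = 1773*(-1/2362) = -1773/2362 ≈ -0.75064)
sqrt(E + u(-39)) = sqrt(-1773/2362 + (2 - 1*(-39))) = sqrt(-1773/2362 + (2 + 39)) = sqrt(-1773/2362 + 41) = sqrt(95069/2362) = sqrt(224552978)/2362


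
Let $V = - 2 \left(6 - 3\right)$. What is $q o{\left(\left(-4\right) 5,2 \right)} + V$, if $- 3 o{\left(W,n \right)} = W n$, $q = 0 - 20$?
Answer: $- \frac{818}{3} \approx -272.67$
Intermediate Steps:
$q = -20$
$o{\left(W,n \right)} = - \frac{W n}{3}$
$V = -6$ ($V = \left(-2\right) 3 = -6$)
$q o{\left(\left(-4\right) 5,2 \right)} + V = - 20 \left(\left(- \frac{1}{3}\right) \left(\left(-4\right) 5\right) 2\right) - 6 = - 20 \left(\left(- \frac{1}{3}\right) \left(-20\right) 2\right) - 6 = \left(-20\right) \frac{40}{3} - 6 = - \frac{800}{3} - 6 = - \frac{818}{3}$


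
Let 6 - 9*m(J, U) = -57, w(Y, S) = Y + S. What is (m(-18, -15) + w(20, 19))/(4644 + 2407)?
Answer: 46/7051 ≈ 0.0065239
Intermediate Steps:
w(Y, S) = S + Y
m(J, U) = 7 (m(J, U) = 2/3 - 1/9*(-57) = 2/3 + 19/3 = 7)
(m(-18, -15) + w(20, 19))/(4644 + 2407) = (7 + (19 + 20))/(4644 + 2407) = (7 + 39)/7051 = 46*(1/7051) = 46/7051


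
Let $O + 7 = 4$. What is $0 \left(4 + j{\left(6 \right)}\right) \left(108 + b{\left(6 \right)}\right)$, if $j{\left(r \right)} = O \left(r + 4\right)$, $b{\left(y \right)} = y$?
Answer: $0$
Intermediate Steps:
$O = -3$ ($O = -7 + 4 = -3$)
$j{\left(r \right)} = -12 - 3 r$ ($j{\left(r \right)} = - 3 \left(r + 4\right) = - 3 \left(4 + r\right) = -12 - 3 r$)
$0 \left(4 + j{\left(6 \right)}\right) \left(108 + b{\left(6 \right)}\right) = 0 \left(4 - 30\right) \left(108 + 6\right) = 0 \left(4 - 30\right) 114 = 0 \left(-26\right) 114 = 0 \cdot 114 = 0$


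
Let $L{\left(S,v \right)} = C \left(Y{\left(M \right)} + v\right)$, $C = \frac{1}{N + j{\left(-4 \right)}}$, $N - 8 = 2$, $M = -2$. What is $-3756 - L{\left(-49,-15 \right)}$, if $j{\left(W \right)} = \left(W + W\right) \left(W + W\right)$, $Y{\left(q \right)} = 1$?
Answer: $- \frac{138965}{37} \approx -3755.8$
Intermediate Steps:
$j{\left(W \right)} = 4 W^{2}$ ($j{\left(W \right)} = 2 W 2 W = 4 W^{2}$)
$N = 10$ ($N = 8 + 2 = 10$)
$C = \frac{1}{74}$ ($C = \frac{1}{10 + 4 \left(-4\right)^{2}} = \frac{1}{10 + 4 \cdot 16} = \frac{1}{10 + 64} = \frac{1}{74} \approx 0.013514$)
$L{\left(S,v \right)} = \frac{1}{74} + \frac{v}{74}$ ($L{\left(S,v \right)} = \frac{1 + v}{74} = \frac{1}{74} + \frac{v}{74}$)
$-3756 - L{\left(-49,-15 \right)} = -3756 - \left(\frac{1}{74} + \frac{1}{74} \left(-15\right)\right) = -3756 - \left(\frac{1}{74} - \frac{15}{74}\right) = -3756 - - \frac{7}{37} = -3756 + \frac{7}{37} = - \frac{138965}{37}$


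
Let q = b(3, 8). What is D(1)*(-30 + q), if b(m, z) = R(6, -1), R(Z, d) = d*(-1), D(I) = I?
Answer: -29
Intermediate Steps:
R(Z, d) = -d
b(m, z) = 1 (b(m, z) = -1*(-1) = 1)
q = 1
D(1)*(-30 + q) = 1*(-30 + 1) = 1*(-29) = -29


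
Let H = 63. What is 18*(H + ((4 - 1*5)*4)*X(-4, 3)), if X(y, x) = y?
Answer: 1422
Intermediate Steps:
18*(H + ((4 - 1*5)*4)*X(-4, 3)) = 18*(63 + ((4 - 1*5)*4)*(-4)) = 18*(63 + ((4 - 5)*4)*(-4)) = 18*(63 - 1*4*(-4)) = 18*(63 - 4*(-4)) = 18*(63 + 16) = 18*79 = 1422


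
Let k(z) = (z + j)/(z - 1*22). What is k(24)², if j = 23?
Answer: 2209/4 ≈ 552.25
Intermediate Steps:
k(z) = (23 + z)/(-22 + z) (k(z) = (z + 23)/(z - 1*22) = (23 + z)/(z - 22) = (23 + z)/(-22 + z))
k(24)² = ((23 + 24)/(-22 + 24))² = (47/2)² = 2209/4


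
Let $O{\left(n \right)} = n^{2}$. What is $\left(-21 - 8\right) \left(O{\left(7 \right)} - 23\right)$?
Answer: $-754$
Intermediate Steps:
$\left(-21 - 8\right) \left(O{\left(7 \right)} - 23\right) = \left(-21 - 8\right) \left(7^{2} - 23\right) = - 29 \left(49 - 23\right) = \left(-29\right) 26 = -754$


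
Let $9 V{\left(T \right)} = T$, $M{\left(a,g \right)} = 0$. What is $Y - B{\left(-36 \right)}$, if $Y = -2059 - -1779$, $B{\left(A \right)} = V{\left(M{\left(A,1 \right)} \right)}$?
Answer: $-280$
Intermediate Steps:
$V{\left(T \right)} = \frac{T}{9}$
$B{\left(A \right)} = 0$ ($B{\left(A \right)} = \frac{1}{9} \cdot 0 = 0$)
$Y = -280$ ($Y = -2059 + 1779 = -280$)
$Y - B{\left(-36 \right)} = -280 - 0 = -280 + 0 = -280$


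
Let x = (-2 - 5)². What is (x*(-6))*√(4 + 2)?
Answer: -294*√6 ≈ -720.15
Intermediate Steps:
x = 49 (x = (-7)² = 49)
(x*(-6))*√(4 + 2) = (49*(-6))*√(4 + 2) = -294*√6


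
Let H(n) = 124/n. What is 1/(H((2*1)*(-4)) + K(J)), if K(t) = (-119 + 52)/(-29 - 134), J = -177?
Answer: -326/4919 ≈ -0.066274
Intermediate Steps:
K(t) = 67/163 (K(t) = -67/(-163) = -67*(-1/163) = 67/163)
1/(H((2*1)*(-4)) + K(J)) = 1/(124/(((2*1)*(-4))) + 67/163) = 1/(124/((2*(-4))) + 67/163) = 1/(124/(-8) + 67/163) = 1/(124*(-⅛) + 67/163) = 1/(-31/2 + 67/163) = 1/(-4919/326) = -326/4919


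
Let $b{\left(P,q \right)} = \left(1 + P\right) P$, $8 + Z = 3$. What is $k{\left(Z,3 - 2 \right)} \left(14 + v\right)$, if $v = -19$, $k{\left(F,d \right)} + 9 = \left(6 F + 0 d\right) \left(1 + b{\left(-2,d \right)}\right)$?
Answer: $495$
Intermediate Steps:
$Z = -5$ ($Z = -8 + 3 = -5$)
$b{\left(P,q \right)} = P \left(1 + P\right)$
$k{\left(F,d \right)} = -9 + 18 F$ ($k{\left(F,d \right)} = -9 + \left(6 F + 0 d\right) \left(1 - 2 \left(1 - 2\right)\right) = -9 + \left(6 F + 0\right) \left(1 - -2\right) = -9 + 6 F \left(1 + 2\right) = -9 + 6 F 3 = -9 + 18 F$)
$k{\left(Z,3 - 2 \right)} \left(14 + v\right) = \left(-9 + 18 \left(-5\right)\right) \left(14 - 19\right) = \left(-9 - 90\right) \left(-5\right) = \left(-99\right) \left(-5\right) = 495$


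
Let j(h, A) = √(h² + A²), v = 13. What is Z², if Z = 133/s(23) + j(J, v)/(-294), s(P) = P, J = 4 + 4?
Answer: 1529089661/45724644 - 19*√233/483 ≈ 32.841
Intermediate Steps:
J = 8
j(h, A) = √(A² + h²)
Z = 133/23 - √233/294 (Z = 133/23 + √(13² + 8²)/(-294) = 133*(1/23) + √(169 + 64)*(-1/294) = 133/23 + √233*(-1/294) = 133/23 - √233/294 ≈ 5.7307)
Z² = (133/23 - √233/294)²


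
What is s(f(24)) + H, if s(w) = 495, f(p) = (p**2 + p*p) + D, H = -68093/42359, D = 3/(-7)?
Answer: 20899612/42359 ≈ 493.39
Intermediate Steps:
D = -3/7 (D = 3*(-1/7) = -3/7 ≈ -0.42857)
H = -68093/42359 (H = -68093*1/42359 = -68093/42359 ≈ -1.6075)
f(p) = -3/7 + 2*p**2 (f(p) = (p**2 + p*p) - 3/7 = (p**2 + p**2) - 3/7 = 2*p**2 - 3/7 = -3/7 + 2*p**2)
s(f(24)) + H = 495 - 68093/42359 = 20899612/42359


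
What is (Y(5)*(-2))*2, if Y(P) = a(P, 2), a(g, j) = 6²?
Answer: -144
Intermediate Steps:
a(g, j) = 36
Y(P) = 36
(Y(5)*(-2))*2 = (36*(-2))*2 = -72*2 = -144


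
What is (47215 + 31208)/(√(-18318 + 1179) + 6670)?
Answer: 18037290/1534691 - 78423*I*√17139/44506039 ≈ 11.753 - 0.23068*I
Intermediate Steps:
(47215 + 31208)/(√(-18318 + 1179) + 6670) = 78423/(√(-17139) + 6670) = 78423/(I*√17139 + 6670) = 78423/(6670 + I*√17139)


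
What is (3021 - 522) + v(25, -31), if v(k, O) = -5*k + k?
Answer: 2399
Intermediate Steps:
v(k, O) = -4*k
(3021 - 522) + v(25, -31) = (3021 - 522) - 4*25 = 2499 - 100 = 2399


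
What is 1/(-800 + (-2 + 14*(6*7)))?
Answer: -1/214 ≈ -0.0046729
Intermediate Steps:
1/(-800 + (-2 + 14*(6*7))) = 1/(-800 + (-2 + 14*42)) = 1/(-800 + (-2 + 588)) = 1/(-800 + 586) = 1/(-214) = -1/214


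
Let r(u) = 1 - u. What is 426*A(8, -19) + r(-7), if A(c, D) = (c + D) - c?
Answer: -8086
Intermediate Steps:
A(c, D) = D (A(c, D) = (D + c) - c = D)
426*A(8, -19) + r(-7) = 426*(-19) + (1 - 1*(-7)) = -8094 + (1 + 7) = -8094 + 8 = -8086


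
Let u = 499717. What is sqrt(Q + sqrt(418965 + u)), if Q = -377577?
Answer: sqrt(-377577 + sqrt(918682)) ≈ 613.69*I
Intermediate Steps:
sqrt(Q + sqrt(418965 + u)) = sqrt(-377577 + sqrt(418965 + 499717)) = sqrt(-377577 + sqrt(918682))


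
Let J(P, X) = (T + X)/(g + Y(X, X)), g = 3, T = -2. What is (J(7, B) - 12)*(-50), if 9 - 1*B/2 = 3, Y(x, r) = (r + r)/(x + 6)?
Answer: 6300/13 ≈ 484.62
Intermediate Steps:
Y(x, r) = 2*r/(6 + x) (Y(x, r) = (2*r)/(6 + x) = 2*r/(6 + x))
B = 12 (B = 18 - 2*3 = 18 - 6 = 12)
J(P, X) = (-2 + X)/(3 + 2*X/(6 + X))
(J(7, B) - 12)*(-50) = ((-2 + 12)*(6 + 12)/(18 + 5*12) - 12)*(-50) = (10*18/(18 + 60) - 12)*(-50) = (10*18/78 - 12)*(-50) = ((1/78)*10*18 - 12)*(-50) = (30/13 - 12)*(-50) = -126/13*(-50) = 6300/13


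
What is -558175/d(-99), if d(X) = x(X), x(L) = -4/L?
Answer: -55259325/4 ≈ -1.3815e+7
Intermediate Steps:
d(X) = -4/X
-558175/d(-99) = -558175/((-4/(-99))) = -558175/((-4*(-1/99))) = -558175/4/99 = -558175*99/4 = -55259325/4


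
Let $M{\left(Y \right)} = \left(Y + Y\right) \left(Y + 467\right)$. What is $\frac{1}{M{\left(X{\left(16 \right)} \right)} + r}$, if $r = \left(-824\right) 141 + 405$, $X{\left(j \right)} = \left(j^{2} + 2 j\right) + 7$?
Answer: $\frac{1}{333801} \approx 2.9958 \cdot 10^{-6}$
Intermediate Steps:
$X{\left(j \right)} = 7 + j^{2} + 2 j$
$M{\left(Y \right)} = 2 Y \left(467 + Y\right)$
$r = -115779$ ($r = -116184 + 405 = -115779$)
$\frac{1}{M{\left(X{\left(16 \right)} \right)} + r} = \frac{1}{2 \left(7 + 16^{2} + 2 \cdot 16\right) \left(467 + \left(7 + 16^{2} + 2 \cdot 16\right)\right) - 115779} = \frac{1}{2 \left(7 + 256 + 32\right) \left(467 + \left(7 + 256 + 32\right)\right) - 115779} = \frac{1}{2 \cdot 295 \left(467 + 295\right) - 115779} = \frac{1}{2 \cdot 295 \cdot 762 - 115779} = \frac{1}{449580 - 115779} = \frac{1}{333801}$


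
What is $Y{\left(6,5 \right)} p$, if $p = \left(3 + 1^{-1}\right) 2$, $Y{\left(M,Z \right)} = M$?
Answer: $48$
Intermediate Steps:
$p = 8$ ($p = \left(3 + 1\right) 2 = 4 \cdot 2 = 8$)
$Y{\left(6,5 \right)} p = 6 \cdot 8 = 48$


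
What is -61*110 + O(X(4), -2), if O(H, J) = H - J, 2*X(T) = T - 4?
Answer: -6708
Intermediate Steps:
X(T) = -2 + T/2 (X(T) = (T - 4)/2 = (-4 + T)/2 = -2 + T/2)
-61*110 + O(X(4), -2) = -61*110 + ((-2 + (½)*4) - 1*(-2)) = -6710 + ((-2 + 2) + 2) = -6710 + (0 + 2) = -6710 + 2 = -6708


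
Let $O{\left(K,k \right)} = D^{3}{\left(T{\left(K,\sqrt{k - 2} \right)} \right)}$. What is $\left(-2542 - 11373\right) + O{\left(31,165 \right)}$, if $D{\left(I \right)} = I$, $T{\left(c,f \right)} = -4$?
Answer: $-13979$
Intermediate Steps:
$O{\left(K,k \right)} = -64$ ($O{\left(K,k \right)} = \left(-4\right)^{3} = -64$)
$\left(-2542 - 11373\right) + O{\left(31,165 \right)} = \left(-2542 - 11373\right) - 64 = -13915 - 64 = -13979$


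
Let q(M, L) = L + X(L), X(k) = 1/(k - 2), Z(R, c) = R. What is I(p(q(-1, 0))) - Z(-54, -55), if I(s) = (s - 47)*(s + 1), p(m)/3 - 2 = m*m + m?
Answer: -3311/16 ≈ -206.94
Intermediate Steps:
X(k) = 1/(-2 + k)
q(M, L) = L + 1/(-2 + L)
p(m) = 6 + 3*m + 3*m² (p(m) = 6 + 3*(m*m + m) = 6 + 3*(m² + m) = 6 + 3*(m + m²) = 6 + (3*m + 3*m²) = 6 + 3*m + 3*m²)
I(s) = (1 + s)*(-47 + s) (I(s) = (-47 + s)*(1 + s) = (1 + s)*(-47 + s))
I(p(q(-1, 0))) - Z(-54, -55) = (-47 + (6 + 3*((1 + 0*(-2 + 0))/(-2 + 0)) + 3*((1 + 0*(-2 + 0))/(-2 + 0))²)² - 46*(6 + 3*((1 + 0*(-2 + 0))/(-2 + 0)) + 3*((1 + 0*(-2 + 0))/(-2 + 0))²)) - 1*(-54) = (-47 + (6 + 3*((1 + 0*(-2))/(-2)) + 3*((1 + 0*(-2))/(-2))²)² - 46*(6 + 3*((1 + 0*(-2))/(-2)) + 3*((1 + 0*(-2))/(-2))²)) + 54 = (-47 + (6 + 3*(-(1 + 0)/2) + 3*(-(1 + 0)/2)²)² - 46*(6 + 3*(-(1 + 0)/2) + 3*(-(1 + 0)/2)²)) + 54 = (-47 + (6 + 3*(-½*1) + 3*(-½*1)²)² - 46*(6 + 3*(-½*1) + 3*(-½*1)²)) + 54 = (-47 + (6 + 3*(-½) + 3*(-½)²)² - 46*(6 + 3*(-½) + 3*(-½)²)) + 54 = (-47 + (6 - 3/2 + 3*(¼))² - 46*(6 - 3/2 + 3*(¼))) + 54 = (-47 + (6 - 3/2 + ¾)² - 46*(6 - 3/2 + ¾)) + 54 = (-47 + (21/4)² - 46*21/4) + 54 = (-47 + 441/16 - 483/2) + 54 = -4175/16 + 54 = -3311/16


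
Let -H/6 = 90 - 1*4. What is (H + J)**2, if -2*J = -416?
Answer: 94864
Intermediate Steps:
H = -516 (H = -6*(90 - 1*4) = -6*(90 - 4) = -6*86 = -516)
J = 208 (J = -1/2*(-416) = 208)
(H + J)**2 = (-516 + 208)**2 = (-308)**2 = 94864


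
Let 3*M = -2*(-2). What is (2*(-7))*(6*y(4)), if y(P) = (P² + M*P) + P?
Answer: -2128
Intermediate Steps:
M = 4/3 (M = (-2*(-2))/3 = (⅓)*4 = 4/3 ≈ 1.3333)
y(P) = P² + 7*P/3 (y(P) = (P² + 4*P/3) + P = P² + 7*P/3)
(2*(-7))*(6*y(4)) = (2*(-7))*(6*((⅓)*4*(7 + 3*4))) = -84*(⅓)*4*(7 + 12) = -84*(⅓)*4*19 = -84*76/3 = -14*152 = -2128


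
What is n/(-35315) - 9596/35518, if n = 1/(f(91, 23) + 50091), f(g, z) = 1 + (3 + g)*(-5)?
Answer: -27933620199/103391654870 ≈ -0.27017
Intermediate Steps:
f(g, z) = -14 - 5*g (f(g, z) = 1 + (-15 - 5*g) = -14 - 5*g)
n = 1/49622 (n = 1/((-14 - 5*91) + 50091) = 1/((-14 - 455) + 50091) = 1/(-469 + 50091) = 1/49622 ≈ 2.0152e-5)
n/(-35315) - 9596/35518 = (1/49622)/(-35315) - 9596/35518 = (1/49622)*(-1/35315) - 9596*1/35518 = -1/1752400930 - 4798/17759 = -27933620199/103391654870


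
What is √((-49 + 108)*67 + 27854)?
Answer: √31807 ≈ 178.35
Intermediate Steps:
√((-49 + 108)*67 + 27854) = √(59*67 + 27854) = √(3953 + 27854) = √31807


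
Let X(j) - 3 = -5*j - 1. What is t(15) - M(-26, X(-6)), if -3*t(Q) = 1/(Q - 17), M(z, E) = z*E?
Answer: 4993/6 ≈ 832.17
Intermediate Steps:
X(j) = 2 - 5*j (X(j) = 3 + (-5*j - 1) = 3 + (-1 - 5*j) = 2 - 5*j)
M(z, E) = E*z
t(Q) = -1/(3*(-17 + Q)) (t(Q) = -1/(3*(Q - 17)) = -1/(3*(-17 + Q)))
t(15) - M(-26, X(-6)) = -1/(-51 + 3*15) - (2 - 5*(-6))*(-26) = -1/(-51 + 45) - (2 + 30)*(-26) = -1/(-6) - 32*(-26) = -1*(-1/6) - 1*(-832) = 1/6 + 832 = 4993/6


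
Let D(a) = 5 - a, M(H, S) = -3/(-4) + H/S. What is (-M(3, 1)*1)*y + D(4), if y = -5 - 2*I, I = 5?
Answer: 229/4 ≈ 57.250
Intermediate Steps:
M(H, S) = ¾ + H/S (M(H, S) = -3*(-¼) + H/S = ¾ + H/S)
y = -15 (y = -5 - 2*5 = -5 - 10 = -15)
(-M(3, 1)*1)*y + D(4) = (-(¾ + 3/1)*1)*(-15) + (5 - 1*4) = (-(¾ + 3*1)*1)*(-15) + (5 - 4) = (-(¾ + 3)*1)*(-15) + 1 = (-1*15/4*1)*(-15) + 1 = -15/4*1*(-15) + 1 = -15/4*(-15) + 1 = 225/4 + 1 = 229/4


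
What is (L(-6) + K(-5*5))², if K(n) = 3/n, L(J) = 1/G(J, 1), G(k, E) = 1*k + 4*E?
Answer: 961/2500 ≈ 0.38440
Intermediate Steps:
G(k, E) = k + 4*E
L(J) = 1/(4 + J) (L(J) = 1/(J + 4*1) = 1/(J + 4) = 1/(4 + J))
(L(-6) + K(-5*5))² = (1/(4 - 6) + 3/((-5*5)))² = (1/(-2) + 3/(-25))² = (-½ + 3*(-1/25))² = (-½ - 3/25)² = (-31/50)² = 961/2500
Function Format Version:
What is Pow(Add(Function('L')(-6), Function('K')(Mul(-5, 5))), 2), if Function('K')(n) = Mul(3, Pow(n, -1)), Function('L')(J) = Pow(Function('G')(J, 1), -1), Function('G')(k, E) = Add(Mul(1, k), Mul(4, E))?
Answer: Rational(961, 2500) ≈ 0.38440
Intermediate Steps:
Function('G')(k, E) = Add(k, Mul(4, E))
Function('L')(J) = Pow(Add(4, J), -1) (Function('L')(J) = Pow(Add(J, Mul(4, 1)), -1) = Pow(Add(J, 4), -1) = Pow(Add(4, J), -1))
Pow(Add(Function('L')(-6), Function('K')(Mul(-5, 5))), 2) = Pow(Add(Pow(Add(4, -6), -1), Mul(3, Pow(Mul(-5, 5), -1))), 2) = Pow(Add(Pow(-2, -1), Mul(3, Pow(-25, -1))), 2) = Pow(Add(Rational(-1, 2), Mul(3, Rational(-1, 25))), 2) = Pow(Add(Rational(-1, 2), Rational(-3, 25)), 2) = Pow(Rational(-31, 50), 2) = Rational(961, 2500)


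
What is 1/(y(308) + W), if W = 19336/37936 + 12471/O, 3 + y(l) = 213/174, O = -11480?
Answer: -789353320/1856942289 ≈ -0.42508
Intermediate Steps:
y(l) = -103/58 (y(l) = -3 + 213/174 = -3 + 213*(1/174) = -3 + 71/58 = -103/58)
W = -15695161/27219080 (W = 19336/37936 + 12471/(-11480) = 19336*(1/37936) + 12471*(-1/11480) = 2417/4742 - 12471/11480 = -15695161/27219080 ≈ -0.57662)
1/(y(308) + W) = 1/(-103/58 - 15695161/27219080) = 1/(-1856942289/789353320) = -789353320/1856942289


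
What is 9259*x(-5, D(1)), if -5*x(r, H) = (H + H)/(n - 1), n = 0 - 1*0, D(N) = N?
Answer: 18518/5 ≈ 3703.6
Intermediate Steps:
n = 0 (n = 0 + 0 = 0)
x(r, H) = 2*H/5 (x(r, H) = -(H + H)/(5*(0 - 1)) = -2*H/(5*(-1)) = -2*H*(-1)/5 = -(-2)*H/5 = 2*H/5)
9259*x(-5, D(1)) = 9259*((⅖)*1) = 9259*(⅖) = 18518/5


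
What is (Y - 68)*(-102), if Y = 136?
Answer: -6936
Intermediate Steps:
(Y - 68)*(-102) = (136 - 68)*(-102) = 68*(-102) = -6936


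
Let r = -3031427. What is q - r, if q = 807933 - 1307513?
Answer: 2531847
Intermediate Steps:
q = -499580
q - r = -499580 - 1*(-3031427) = -499580 + 3031427 = 2531847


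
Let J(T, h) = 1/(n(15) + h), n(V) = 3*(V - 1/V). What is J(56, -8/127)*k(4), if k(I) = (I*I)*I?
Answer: 5080/3551 ≈ 1.4306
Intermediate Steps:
n(V) = -3/V + 3*V
k(I) = I**3 (k(I) = I**2*I = I**3)
J(T, h) = 1/(224/5 + h) (J(T, h) = 1/((-3/15 + 3*15) + h) = 1/((-3*1/15 + 45) + h) = 1/((-1/5 + 45) + h) = 1/(224/5 + h))
J(56, -8/127)*k(4) = (5/(224 + 5*(-8/127)))*4**3 = (5/(224 + 5*(-8*1/127)))*64 = (5/(224 + 5*(-8/127)))*64 = (5/(224 - 40/127))*64 = (5/(28408/127))*64 = (5*(127/28408))*64 = (635/28408)*64 = 5080/3551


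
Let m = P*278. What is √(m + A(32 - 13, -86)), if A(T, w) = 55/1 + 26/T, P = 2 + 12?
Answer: 7*√29089/19 ≈ 62.836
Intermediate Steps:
P = 14
A(T, w) = 55 + 26/T (A(T, w) = 55*1 + 26/T = 55 + 26/T)
m = 3892 (m = 14*278 = 3892)
√(m + A(32 - 13, -86)) = √(3892 + (55 + 26/(32 - 13))) = √(3892 + (55 + 26/19)) = √(3892 + 1071/19) = √(75019/19) = 7*√29089/19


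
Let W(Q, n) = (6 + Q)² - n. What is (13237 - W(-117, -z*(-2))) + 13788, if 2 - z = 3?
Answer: 14702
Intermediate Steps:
z = -1 (z = 2 - 1*3 = 2 - 3 = -1)
(13237 - W(-117, -z*(-2))) + 13788 = (13237 - ((6 - 117)² - (-1*(-1))*(-2))) + 13788 = (13237 - ((-111)² - (-2))) + 13788 = (13237 - (12321 - 1*(-2))) + 13788 = (13237 - (12321 + 2)) + 13788 = (13237 - 1*12323) + 13788 = (13237 - 12323) + 13788 = 914 + 13788 = 14702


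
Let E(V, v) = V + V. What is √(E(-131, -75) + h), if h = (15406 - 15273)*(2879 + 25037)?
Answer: √3712566 ≈ 1926.8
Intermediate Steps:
E(V, v) = 2*V
h = 3712828 (h = 133*27916 = 3712828)
√(E(-131, -75) + h) = √(2*(-131) + 3712828) = √(-262 + 3712828) = √3712566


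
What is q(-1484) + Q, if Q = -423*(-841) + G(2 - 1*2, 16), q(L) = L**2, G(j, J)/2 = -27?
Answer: 2557945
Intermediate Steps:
G(j, J) = -54 (G(j, J) = 2*(-27) = -54)
Q = 355689 (Q = -423*(-841) - 54 = 355743 - 54 = 355689)
q(-1484) + Q = (-1484)**2 + 355689 = 2202256 + 355689 = 2557945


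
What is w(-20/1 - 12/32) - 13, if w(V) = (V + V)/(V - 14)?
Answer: -3249/275 ≈ -11.815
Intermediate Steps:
w(V) = 2*V/(-14 + V) (w(V) = (2*V)/(-14 + V) = 2*V/(-14 + V))
w(-20/1 - 12/32) - 13 = 2*(-20/1 - 12/32)/(-14 + (-20/1 - 12/32)) - 13 = 2*(-20*1 - 12*1/32)/(-14 + (-20*1 - 12*1/32)) - 13 = 2*(-20 - 3/8)/(-14 + (-20 - 3/8)) - 13 = 2*(-163/8)/(-14 - 163/8) - 13 = 2*(-163/8)/(-275/8) - 13 = 2*(-163/8)*(-8/275) - 13 = 326/275 - 13 = -3249/275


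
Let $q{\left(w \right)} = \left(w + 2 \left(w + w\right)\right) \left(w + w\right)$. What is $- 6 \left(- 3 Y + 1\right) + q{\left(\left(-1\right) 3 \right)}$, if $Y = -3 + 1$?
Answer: $48$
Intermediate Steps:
$Y = -2$
$q{\left(w \right)} = 10 w^{2}$ ($q{\left(w \right)} = \left(w + 2 \cdot 2 w\right) 2 w = \left(w + 4 w\right) 2 w = 5 w 2 w = 10 w^{2}$)
$- 6 \left(- 3 Y + 1\right) + q{\left(\left(-1\right) 3 \right)} = - 6 \left(\left(-3\right) \left(-2\right) + 1\right) + 10 \left(\left(-1\right) 3\right)^{2} = - 6 \left(6 + 1\right) + 10 \left(-3\right)^{2} = \left(-6\right) 7 + 10 \cdot 9 = -42 + 90 = 48$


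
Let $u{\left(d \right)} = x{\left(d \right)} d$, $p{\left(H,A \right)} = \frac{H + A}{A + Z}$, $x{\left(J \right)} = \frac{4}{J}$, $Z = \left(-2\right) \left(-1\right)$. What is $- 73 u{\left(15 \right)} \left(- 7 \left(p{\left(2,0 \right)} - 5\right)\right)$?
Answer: $-8176$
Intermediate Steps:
$Z = 2$
$p{\left(H,A \right)} = \frac{A + H}{2 + A}$ ($p{\left(H,A \right)} = \frac{H + A}{A + 2} = \frac{A + H}{2 + A}$)
$u{\left(d \right)} = 4$ ($u{\left(d \right)} = \frac{4}{d} d = 4$)
$- 73 u{\left(15 \right)} \left(- 7 \left(p{\left(2,0 \right)} - 5\right)\right) = \left(-73\right) 4 \left(- 7 \left(\frac{0 + 2}{2 + 0} - 5\right)\right) = - 292 \left(- 7 \left(\frac{1}{2} \cdot 2 - 5\right)\right) = - 292 \left(- 7 \left(1 - 5\right)\right) = - 292 \left(\left(-7\right) \left(-4\right)\right) = \left(-292\right) 28 = -8176$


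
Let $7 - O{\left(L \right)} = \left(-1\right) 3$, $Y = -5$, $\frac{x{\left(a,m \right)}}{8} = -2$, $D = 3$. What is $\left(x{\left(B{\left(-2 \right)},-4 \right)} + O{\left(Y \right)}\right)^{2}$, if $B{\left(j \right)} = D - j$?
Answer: $36$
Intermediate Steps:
$B{\left(j \right)} = 3 - j$
$x{\left(a,m \right)} = -16$ ($x{\left(a,m \right)} = 8 \left(-2\right) = -16$)
$O{\left(L \right)} = 10$ ($O{\left(L \right)} = 7 - \left(-1\right) 3 = 7 - -3 = 7 + 3 = 10$)
$\left(x{\left(B{\left(-2 \right)},-4 \right)} + O{\left(Y \right)}\right)^{2} = \left(-16 + 10\right)^{2} = \left(-6\right)^{2} = 36$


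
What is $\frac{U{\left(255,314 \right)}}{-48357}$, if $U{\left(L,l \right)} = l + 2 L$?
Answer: $- \frac{824}{48357} \approx -0.01704$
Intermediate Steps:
$\frac{U{\left(255,314 \right)}}{-48357} = \frac{314 + 2 \cdot 255}{-48357} = \left(314 + 510\right) \left(- \frac{1}{48357}\right) = 824 \left(- \frac{1}{48357}\right) = - \frac{824}{48357}$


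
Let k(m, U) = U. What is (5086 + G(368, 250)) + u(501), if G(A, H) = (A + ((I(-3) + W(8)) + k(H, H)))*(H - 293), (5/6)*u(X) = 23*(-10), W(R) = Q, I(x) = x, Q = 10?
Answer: -22065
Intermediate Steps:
W(R) = 10
u(X) = -276 (u(X) = 6*(23*(-10))/5 = (6/5)*(-230) = -276)
G(A, H) = (-293 + H)*(7 + A + H) (G(A, H) = (A + ((-3 + 10) + H))*(H - 293) = (A + (7 + H))*(-293 + H) = (7 + A + H)*(-293 + H) = (-293 + H)*(7 + A + H))
(5086 + G(368, 250)) + u(501) = (5086 + (-2051 + 250**2 - 293*368 - 286*250 + 368*250)) - 276 = (5086 + (-2051 + 62500 - 107824 - 71500 + 92000)) - 276 = (5086 - 26875) - 276 = -21789 - 276 = -22065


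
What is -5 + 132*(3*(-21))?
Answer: -8321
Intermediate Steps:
-5 + 132*(3*(-21)) = -5 + 132*(-63) = -5 - 8316 = -8321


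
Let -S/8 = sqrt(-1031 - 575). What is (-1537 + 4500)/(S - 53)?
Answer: -157039/105593 + 23704*I*sqrt(1606)/105593 ≈ -1.4872 + 8.9962*I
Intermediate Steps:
S = -8*I*sqrt(1606) (S = -8*sqrt(-1031 - 575) = -8*I*sqrt(1606) ≈ -320.6*I)
(-1537 + 4500)/(S - 53) = (-1537 + 4500)/(-8*I*sqrt(1606) - 53) = 2963/(-53 - 8*I*sqrt(1606))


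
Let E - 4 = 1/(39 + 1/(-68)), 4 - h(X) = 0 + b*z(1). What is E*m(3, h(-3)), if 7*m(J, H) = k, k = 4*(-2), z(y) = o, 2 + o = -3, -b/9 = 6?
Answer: -85376/18557 ≈ -4.6007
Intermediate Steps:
b = -54 (b = -9*6 = -54)
o = -5 (o = -2 - 3 = -5)
z(y) = -5
h(X) = -266 (h(X) = 4 - (0 - 54*(-5)) = 4 - (0 + 270) = 4 - 1*270 = 4 - 270 = -266)
k = -8
E = 10672/2651 (E = 4 + 1/(39 + 1/(-68)) = 4 + 1/(39 - 1/68) = 4 + 1/(2651/68) = 4 + 68/2651 = 10672/2651 ≈ 4.0257)
m(J, H) = -8/7 (m(J, H) = (⅐)*(-8) = -8/7)
E*m(3, h(-3)) = (10672/2651)*(-8/7) = -85376/18557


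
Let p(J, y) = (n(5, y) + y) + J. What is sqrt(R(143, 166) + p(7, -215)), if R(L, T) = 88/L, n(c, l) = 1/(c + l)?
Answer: I*sqrt(1545652290)/2730 ≈ 14.401*I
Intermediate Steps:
p(J, y) = J + y + 1/(5 + y) (p(J, y) = (1/(5 + y) + y) + J = (y + 1/(5 + y)) + J = J + y + 1/(5 + y))
sqrt(R(143, 166) + p(7, -215)) = sqrt(88/143 + (1 + (5 - 215)*(7 - 215))/(5 - 215)) = sqrt(88*(1/143) + (1 - 210*(-208))/(-210)) = sqrt(8/13 - (1 + 43680)/210) = sqrt(8/13 - 1/210*43681) = sqrt(8/13 - 43681/210) = sqrt(-566173/2730) = I*sqrt(1545652290)/2730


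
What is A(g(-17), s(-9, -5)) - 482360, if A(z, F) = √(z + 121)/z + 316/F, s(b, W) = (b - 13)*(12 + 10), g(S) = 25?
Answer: -58365639/121 + √146/25 ≈ -4.8236e+5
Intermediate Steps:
s(b, W) = -286 + 22*b (s(b, W) = (-13 + b)*22 = -286 + 22*b)
A(z, F) = 316/F + √(121 + z)/z (A(z, F) = √(121 + z)/z + 316/F = 316/F + √(121 + z)/z)
A(g(-17), s(-9, -5)) - 482360 = (316/(-286 + 22*(-9)) + √(121 + 25)/25) - 482360 = (316/(-286 - 198) + √146/25) - 482360 = (316/(-484) + √146/25) - 482360 = (316*(-1/484) + √146/25) - 482360 = (-79/121 + √146/25) - 482360 = -58365639/121 + √146/25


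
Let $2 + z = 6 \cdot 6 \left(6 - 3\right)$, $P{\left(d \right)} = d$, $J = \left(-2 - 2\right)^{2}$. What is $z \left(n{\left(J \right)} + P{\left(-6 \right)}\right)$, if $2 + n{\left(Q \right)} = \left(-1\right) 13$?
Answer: $-2226$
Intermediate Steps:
$J = 16$ ($J = \left(-4\right)^{2} = 16$)
$n{\left(Q \right)} = -15$ ($n{\left(Q \right)} = -2 - 13 = -15$)
$z = 106$ ($z = -2 + 6 \cdot 6 \left(6 - 3\right) = -2 + 36 \cdot 3 = -2 + 108 = 106$)
$z \left(n{\left(J \right)} + P{\left(-6 \right)}\right) = 106 \left(-15 - 6\right) = 106 \left(-21\right) = -2226$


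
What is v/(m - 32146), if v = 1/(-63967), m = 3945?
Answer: 1/1803933367 ≈ 5.5434e-10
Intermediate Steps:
v = -1/63967 ≈ -1.5633e-5
v/(m - 32146) = -1/(63967*(3945 - 32146)) = -1/63967/(-28201) = -1/63967*(-1/28201) = 1/1803933367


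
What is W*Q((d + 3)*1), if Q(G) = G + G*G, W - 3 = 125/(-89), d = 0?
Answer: 1704/89 ≈ 19.146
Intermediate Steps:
W = 142/89 (W = 3 + 125/(-89) = 3 + 125*(-1/89) = 3 - 125/89 = 142/89 ≈ 1.5955)
Q(G) = G + G**2
W*Q((d + 3)*1) = 142*(((0 + 3)*1)*(1 + (0 + 3)*1))/89 = 142*((3*1)*(1 + 3*1))/89 = 142*(3*(1 + 3))/89 = 142*(3*4)/89 = (142/89)*12 = 1704/89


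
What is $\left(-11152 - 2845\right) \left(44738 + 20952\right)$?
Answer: $-919462930$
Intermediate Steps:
$\left(-11152 - 2845\right) \left(44738 + 20952\right) = \left(-13997\right) 65690 = -919462930$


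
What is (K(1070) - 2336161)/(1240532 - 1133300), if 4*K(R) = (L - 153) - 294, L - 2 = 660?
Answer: -9344429/428928 ≈ -21.786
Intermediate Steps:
L = 662 (L = 2 + 660 = 662)
K(R) = 215/4 (K(R) = ((662 - 153) - 294)/4 = (509 - 294)/4 = (¼)*215 = 215/4)
(K(1070) - 2336161)/(1240532 - 1133300) = (215/4 - 2336161)/(1240532 - 1133300) = -9344429/4/107232 = -9344429/4*1/107232 = -9344429/428928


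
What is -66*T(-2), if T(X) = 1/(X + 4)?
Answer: -33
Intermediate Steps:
T(X) = 1/(4 + X)
-66*T(-2) = -66/(4 - 2) = -66/2 = -66*1/2 = -33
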